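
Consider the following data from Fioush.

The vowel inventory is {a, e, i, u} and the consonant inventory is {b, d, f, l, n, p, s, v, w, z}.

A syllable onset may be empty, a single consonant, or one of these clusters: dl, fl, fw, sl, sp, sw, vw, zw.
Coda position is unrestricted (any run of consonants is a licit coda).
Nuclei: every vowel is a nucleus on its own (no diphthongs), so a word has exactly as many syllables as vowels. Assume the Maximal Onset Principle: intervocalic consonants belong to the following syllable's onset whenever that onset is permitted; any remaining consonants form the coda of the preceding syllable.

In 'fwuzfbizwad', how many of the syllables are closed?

2

Nuclei (vowels): u, i, a → 3 syllables.
σ1/σ2 boundary: /zfb/ splits as /zf/ + /b/ (/b/ is the longest suffix that is a licit onset).
σ2/σ3 boundary: /zw/ is a licit onset in full, so it all attaches to the next syllable.
Putting it together: fwuzf.bi.zwad.
Classifying each syllable: /fwuzf/ (closed), /bi/ (open), /zwad/ (closed).
Closed syllables: 2.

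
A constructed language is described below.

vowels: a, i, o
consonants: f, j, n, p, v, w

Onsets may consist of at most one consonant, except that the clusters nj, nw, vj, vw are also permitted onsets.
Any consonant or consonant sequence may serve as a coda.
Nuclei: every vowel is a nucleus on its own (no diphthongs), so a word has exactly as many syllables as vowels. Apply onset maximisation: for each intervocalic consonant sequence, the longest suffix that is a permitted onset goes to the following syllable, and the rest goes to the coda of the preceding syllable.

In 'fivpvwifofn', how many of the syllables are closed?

Nuclei (vowels): i, i, o → 3 syllables.
V1 /i/ – V2 /i/: cluster /vpvw/ — the longest permitted-onset suffix is /vw/; onset = /vw/, preceding coda = /vp/.
V2 /i/ – V3 /o/: /f/ → onset of the next syllable (single consonants are always licit onsets).
Putting it together: fivp.vwi.fofn.
Classifying each syllable: /fivp/ (closed), /vwi/ (open), /fofn/ (closed).
Closed syllables: 2.

2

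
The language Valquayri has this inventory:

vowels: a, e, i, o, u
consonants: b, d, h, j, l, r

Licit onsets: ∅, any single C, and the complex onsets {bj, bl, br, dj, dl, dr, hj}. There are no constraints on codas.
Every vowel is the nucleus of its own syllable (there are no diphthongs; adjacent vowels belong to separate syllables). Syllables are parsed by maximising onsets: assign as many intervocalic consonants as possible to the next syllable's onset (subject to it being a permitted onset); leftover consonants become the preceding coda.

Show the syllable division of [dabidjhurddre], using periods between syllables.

Vowels present: a, i, u, e; each is a nucleus, giving 4 syllables.
/a…i/ gap (V1→V2): /b/ is a single consonant, so it becomes the next onset.
/i…u/ gap (V2→V3): /djh/ — longest licit onset from the right is /h/, leaving /dj/ as coda.
/u…e/ gap (V3→V4): /rddr/ — longest licit onset from the right is /dr/, leaving /rd/ as coda.

da.bidj.hurd.dre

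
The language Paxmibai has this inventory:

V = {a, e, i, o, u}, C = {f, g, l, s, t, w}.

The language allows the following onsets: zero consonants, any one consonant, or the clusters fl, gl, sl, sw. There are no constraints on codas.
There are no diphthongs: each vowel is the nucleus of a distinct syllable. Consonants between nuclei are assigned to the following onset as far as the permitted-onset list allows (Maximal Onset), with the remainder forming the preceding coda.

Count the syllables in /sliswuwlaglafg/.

4

Vowels present: i, u, a, a; each is a nucleus, giving 4 syllables.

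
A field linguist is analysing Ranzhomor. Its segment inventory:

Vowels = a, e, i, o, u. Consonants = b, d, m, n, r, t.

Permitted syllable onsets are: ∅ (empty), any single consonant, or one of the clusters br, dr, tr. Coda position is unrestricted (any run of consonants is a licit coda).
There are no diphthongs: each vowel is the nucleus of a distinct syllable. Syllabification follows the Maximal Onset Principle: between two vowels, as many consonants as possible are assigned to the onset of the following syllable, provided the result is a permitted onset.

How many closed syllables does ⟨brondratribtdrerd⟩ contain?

3

Vowels present: o, a, i, e; each is a nucleus, giving 4 syllables.
/o…a/ gap (V1→V2): cluster /ndr/ — the longest permitted-onset suffix is /dr/; onset = /dr/, preceding coda = /n/.
/a…i/ gap (V2→V3): /tr/ — entire cluster is a permitted onset → onset /tr/, coda ∅.
/i…e/ gap (V3→V4): /btdr/ splits as /bt/ + /dr/ (/dr/ is the longest suffix that is a licit onset).
So the parse is bron.dra.tribt.drerd.
Classifying each syllable: /bron/ (closed), /dra/ (open), /tribt/ (closed), /drerd/ (closed).
Closed syllables: 3.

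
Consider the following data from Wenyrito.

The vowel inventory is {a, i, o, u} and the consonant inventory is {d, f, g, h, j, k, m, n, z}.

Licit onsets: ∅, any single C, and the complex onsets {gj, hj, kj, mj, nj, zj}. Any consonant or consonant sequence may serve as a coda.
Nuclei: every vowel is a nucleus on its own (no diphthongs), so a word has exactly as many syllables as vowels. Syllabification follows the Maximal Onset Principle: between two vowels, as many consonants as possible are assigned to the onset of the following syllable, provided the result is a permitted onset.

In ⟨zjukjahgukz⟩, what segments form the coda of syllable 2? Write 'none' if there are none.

Vowels present: u, a, u; each is a nucleus, giving 3 syllables.
σ1/σ2 boundary: cluster /kj/ — /kj/ is itself a permitted onset, so the whole cluster goes right; preceding coda = ∅.
σ2/σ3 boundary: /hg/ splits as /h/ + /g/ (/g/ is the longest suffix that is a licit onset).
Putting it together: zju.kjah.gukz.
Syllable 2 is /kjah/: onset /kj/, nucleus /a/, coda /h/.

h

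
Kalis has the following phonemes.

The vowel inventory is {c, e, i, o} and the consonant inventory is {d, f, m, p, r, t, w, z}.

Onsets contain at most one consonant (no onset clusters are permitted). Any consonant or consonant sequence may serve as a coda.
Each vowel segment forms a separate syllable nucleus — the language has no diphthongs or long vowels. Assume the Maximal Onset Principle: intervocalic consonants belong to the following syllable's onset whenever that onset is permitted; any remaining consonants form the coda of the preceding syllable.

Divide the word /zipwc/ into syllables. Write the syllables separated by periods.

zip.wc

The vowels are i, c — 2 nuclei, so 2 syllables.
Between /i/ (V1) and /c/ (V2): /pw/; trying suffixes from longest down, /w/ is the first permitted one, so coda /p/ | onset /w/.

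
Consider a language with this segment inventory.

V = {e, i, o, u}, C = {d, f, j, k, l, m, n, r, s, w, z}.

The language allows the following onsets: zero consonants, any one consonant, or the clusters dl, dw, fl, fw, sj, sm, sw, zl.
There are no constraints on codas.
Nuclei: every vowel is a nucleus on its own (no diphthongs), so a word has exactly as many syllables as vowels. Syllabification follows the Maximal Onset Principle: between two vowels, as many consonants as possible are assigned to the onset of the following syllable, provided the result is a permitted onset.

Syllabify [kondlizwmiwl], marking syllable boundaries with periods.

The vowels are o, i, i — 3 nuclei, so 3 syllables.
V1 /o/ – V2 /i/: /ndl/; trying suffixes from longest down, /dl/ is the first permitted one, so coda /n/ | onset /dl/.
V2 /i/ – V3 /i/: /zwm/; trying suffixes from longest down, /m/ is the first permitted one, so coda /zw/ | onset /m/.

kon.dlizw.miwl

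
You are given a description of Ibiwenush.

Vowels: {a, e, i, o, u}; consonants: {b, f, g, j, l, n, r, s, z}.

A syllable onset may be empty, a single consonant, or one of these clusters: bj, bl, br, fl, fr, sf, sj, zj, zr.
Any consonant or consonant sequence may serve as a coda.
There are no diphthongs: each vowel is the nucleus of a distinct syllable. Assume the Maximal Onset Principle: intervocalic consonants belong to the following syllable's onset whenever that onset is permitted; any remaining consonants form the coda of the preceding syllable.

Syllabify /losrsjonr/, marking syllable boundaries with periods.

losr.sjonr

Nuclei (vowels): o, o → 2 syllables.
σ1/σ2 boundary: cluster /srsj/ — the longest permitted-onset suffix is /sj/; onset = /sj/, preceding coda = /sr/.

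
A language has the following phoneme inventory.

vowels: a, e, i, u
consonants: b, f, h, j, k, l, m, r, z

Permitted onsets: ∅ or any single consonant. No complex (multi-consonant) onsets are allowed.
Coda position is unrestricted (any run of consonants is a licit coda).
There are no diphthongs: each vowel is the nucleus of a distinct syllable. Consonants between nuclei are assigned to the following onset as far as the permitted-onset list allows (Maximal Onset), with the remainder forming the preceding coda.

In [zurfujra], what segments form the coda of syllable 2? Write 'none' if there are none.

j

Nuclei (vowels): u, u, a → 3 syllables.
/u…u/ gap (V1→V2): /rf/; trying suffixes from longest down, /f/ is the first permitted one, so coda /r/ | onset /f/.
/u…a/ gap (V2→V3): /jr/ — longest licit onset from the right is /r/, leaving /j/ as coda.
Syllabification: zur.fuj.ra.
Syllable 2 is /fuj/: onset /f/, nucleus /u/, coda /j/.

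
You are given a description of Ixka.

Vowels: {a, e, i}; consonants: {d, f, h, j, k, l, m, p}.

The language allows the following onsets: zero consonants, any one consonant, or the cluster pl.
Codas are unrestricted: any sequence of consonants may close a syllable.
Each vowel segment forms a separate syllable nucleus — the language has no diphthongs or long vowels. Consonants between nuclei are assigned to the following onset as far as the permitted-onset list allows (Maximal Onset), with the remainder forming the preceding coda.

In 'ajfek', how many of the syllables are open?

Nuclei (vowels): a, e → 2 syllables.
σ1/σ2 boundary: cluster /jf/ — the longest permitted-onset suffix is /f/; onset = /f/, preceding coda = /j/.
Putting it together: aj.fek.
Classifying each syllable: /aj/ (closed), /fek/ (closed).
Open syllables: 0.

0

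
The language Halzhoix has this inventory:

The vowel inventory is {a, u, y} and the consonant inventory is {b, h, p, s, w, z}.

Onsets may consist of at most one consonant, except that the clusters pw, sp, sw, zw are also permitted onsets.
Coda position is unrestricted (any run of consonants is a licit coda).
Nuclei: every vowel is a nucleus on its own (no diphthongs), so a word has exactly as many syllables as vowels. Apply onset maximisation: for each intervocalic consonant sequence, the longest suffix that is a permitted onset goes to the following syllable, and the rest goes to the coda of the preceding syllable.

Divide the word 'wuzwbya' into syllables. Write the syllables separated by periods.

wuzw.by.a

Nuclei (vowels): u, y, a → 3 syllables.
/u…y/ gap (V1→V2): /zwb/ — longest licit onset from the right is /b/, leaving /zw/ as coda.
/y…a/ gap (V2→V3): no consonants, so the boundary falls immediately after /y/.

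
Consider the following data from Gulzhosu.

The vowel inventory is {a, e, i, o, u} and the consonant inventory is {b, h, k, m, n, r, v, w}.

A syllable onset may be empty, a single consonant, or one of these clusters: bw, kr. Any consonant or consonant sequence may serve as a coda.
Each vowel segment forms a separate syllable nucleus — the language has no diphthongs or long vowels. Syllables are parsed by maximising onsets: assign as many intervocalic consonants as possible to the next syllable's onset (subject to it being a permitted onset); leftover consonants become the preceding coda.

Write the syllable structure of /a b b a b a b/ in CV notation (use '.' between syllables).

VC.CV.CVC

Nuclei (vowels): a, a, a → 3 syllables.
/a…a/ gap (V1→V2): cluster /bb/ — the longest permitted-onset suffix is /b/; onset = /b/, preceding coda = /b/.
/a…a/ gap (V2→V3): /b/ is a single consonant, so it becomes the next onset.
Putting it together: ab.ba.bab.
Mapping each syllable to C/V: /ab/ → VC, /ba/ → CV, /bab/ → CVC.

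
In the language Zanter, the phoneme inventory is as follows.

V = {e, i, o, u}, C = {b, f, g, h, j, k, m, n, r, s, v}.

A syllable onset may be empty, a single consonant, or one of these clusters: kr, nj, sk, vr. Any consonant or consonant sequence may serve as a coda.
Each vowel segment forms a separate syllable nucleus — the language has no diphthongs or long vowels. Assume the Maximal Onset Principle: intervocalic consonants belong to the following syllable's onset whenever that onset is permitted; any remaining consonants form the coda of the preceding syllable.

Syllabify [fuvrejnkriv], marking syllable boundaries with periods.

The vowels are u, e, i — 3 nuclei, so 3 syllables.
Between /u/ (V1) and /e/ (V2): /vr/ — entire cluster is a permitted onset → onset /vr/, coda ∅.
Between /e/ (V2) and /i/ (V3): cluster /jnkr/ — the longest permitted-onset suffix is /kr/; onset = /kr/, preceding coda = /jn/.

fu.vrejn.kriv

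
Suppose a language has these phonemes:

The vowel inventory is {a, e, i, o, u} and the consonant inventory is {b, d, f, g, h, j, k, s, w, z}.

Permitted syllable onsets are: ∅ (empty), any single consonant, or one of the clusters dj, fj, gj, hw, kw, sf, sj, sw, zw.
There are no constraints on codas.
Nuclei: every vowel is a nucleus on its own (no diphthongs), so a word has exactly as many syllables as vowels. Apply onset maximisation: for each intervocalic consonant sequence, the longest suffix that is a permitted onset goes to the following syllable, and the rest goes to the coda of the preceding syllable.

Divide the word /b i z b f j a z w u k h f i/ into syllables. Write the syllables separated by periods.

bizb.fja.zwukh.fi

The vowels are i, a, u, i — 4 nuclei, so 4 syllables.
/i…a/ gap (V1→V2): cluster /zbfj/ — the longest permitted-onset suffix is /fj/; onset = /fj/, preceding coda = /zb/.
/a…u/ gap (V2→V3): cluster /zw/ — /zw/ is itself a permitted onset, so the whole cluster goes right; preceding coda = ∅.
/u…i/ gap (V3→V4): /khf/ — longest licit onset from the right is /f/, leaving /kh/ as coda.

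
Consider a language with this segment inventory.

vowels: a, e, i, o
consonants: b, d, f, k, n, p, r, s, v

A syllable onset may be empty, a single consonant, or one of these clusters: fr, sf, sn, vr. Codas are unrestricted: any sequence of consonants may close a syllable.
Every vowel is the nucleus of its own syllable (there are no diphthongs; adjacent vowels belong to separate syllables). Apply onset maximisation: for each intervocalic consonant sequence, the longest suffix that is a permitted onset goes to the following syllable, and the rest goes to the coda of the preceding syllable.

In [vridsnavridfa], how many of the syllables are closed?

Vowels present: i, a, i, a; each is a nucleus, giving 4 syllables.
Between /i/ (V1) and /a/ (V2): /dsn/ splits as /d/ + /sn/ (/sn/ is the longest suffix that is a licit onset).
Between /a/ (V2) and /i/ (V3): /vr/ — entire cluster is a permitted onset → onset /vr/, coda ∅.
Between /i/ (V3) and /a/ (V4): /df/; trying suffixes from longest down, /f/ is the first permitted one, so coda /d/ | onset /f/.
So the parse is vrid.sna.vrid.fa.
Classifying each syllable: /vrid/ (closed), /sna/ (open), /vrid/ (closed), /fa/ (open).
Closed syllables: 2.

2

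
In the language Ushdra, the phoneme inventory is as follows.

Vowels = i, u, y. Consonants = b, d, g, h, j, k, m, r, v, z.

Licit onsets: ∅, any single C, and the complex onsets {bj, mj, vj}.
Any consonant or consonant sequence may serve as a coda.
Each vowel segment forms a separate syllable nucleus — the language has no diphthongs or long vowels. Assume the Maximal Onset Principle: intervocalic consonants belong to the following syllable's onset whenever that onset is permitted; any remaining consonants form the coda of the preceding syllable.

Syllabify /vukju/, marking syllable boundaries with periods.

vuk.ju

Nuclei (vowels): u, u → 2 syllables.
Between /u/ (V1) and /u/ (V2): /kj/ — longest licit onset from the right is /j/, leaving /k/ as coda.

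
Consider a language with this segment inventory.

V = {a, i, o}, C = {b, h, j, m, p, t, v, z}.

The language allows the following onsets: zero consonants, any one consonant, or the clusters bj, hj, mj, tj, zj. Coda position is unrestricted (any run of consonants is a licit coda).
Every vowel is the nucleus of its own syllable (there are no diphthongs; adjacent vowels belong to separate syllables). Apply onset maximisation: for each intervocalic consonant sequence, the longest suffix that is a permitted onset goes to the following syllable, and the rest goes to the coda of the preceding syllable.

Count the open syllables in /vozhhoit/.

Vowels present: o, o, i; each is a nucleus, giving 3 syllables.
σ1/σ2 boundary: /zhh/ splits as /zh/ + /h/ (/h/ is the longest suffix that is a licit onset).
σ2/σ3 boundary: nothing intervenes; syllable break is V.V.
Syllabification: vozh.ho.it.
Classifying each syllable: /vozh/ (closed), /ho/ (open), /it/ (closed).
Open syllables: 1.

1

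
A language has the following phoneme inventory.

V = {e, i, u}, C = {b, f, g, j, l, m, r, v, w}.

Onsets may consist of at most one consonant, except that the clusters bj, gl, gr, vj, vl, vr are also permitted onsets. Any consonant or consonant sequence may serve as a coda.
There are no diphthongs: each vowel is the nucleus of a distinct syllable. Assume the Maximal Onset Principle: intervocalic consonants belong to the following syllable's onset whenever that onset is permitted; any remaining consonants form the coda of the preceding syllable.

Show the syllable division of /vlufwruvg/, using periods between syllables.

The vowels are u, u — 2 nuclei, so 2 syllables.
/u…u/ gap (V1→V2): /fwr/ splits as /fw/ + /r/ (/r/ is the longest suffix that is a licit onset).

vlufw.ruvg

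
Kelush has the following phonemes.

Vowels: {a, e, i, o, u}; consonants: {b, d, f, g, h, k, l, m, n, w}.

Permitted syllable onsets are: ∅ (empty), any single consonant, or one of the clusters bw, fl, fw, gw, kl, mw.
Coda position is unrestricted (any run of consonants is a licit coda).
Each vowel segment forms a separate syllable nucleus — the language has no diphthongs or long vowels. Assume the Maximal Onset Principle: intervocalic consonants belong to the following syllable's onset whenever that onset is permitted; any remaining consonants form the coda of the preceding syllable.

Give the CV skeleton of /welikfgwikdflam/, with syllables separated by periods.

Vowels present: e, i, i, a; each is a nucleus, giving 4 syllables.
σ1/σ2 boundary: /l/ is a single consonant, so it becomes the next onset.
σ2/σ3 boundary: cluster /kfgw/ — the longest permitted-onset suffix is /gw/; onset = /gw/, preceding coda = /kf/.
σ3/σ4 boundary: /kdfl/; trying suffixes from longest down, /fl/ is the first permitted one, so coda /kd/ | onset /fl/.
Syllabification: we.likf.gwikd.flam.
Mapping each syllable to C/V: /we/ → CV, /likf/ → CVCC, /gwikd/ → CCVCC, /flam/ → CCVC.

CV.CVCC.CCVCC.CCVC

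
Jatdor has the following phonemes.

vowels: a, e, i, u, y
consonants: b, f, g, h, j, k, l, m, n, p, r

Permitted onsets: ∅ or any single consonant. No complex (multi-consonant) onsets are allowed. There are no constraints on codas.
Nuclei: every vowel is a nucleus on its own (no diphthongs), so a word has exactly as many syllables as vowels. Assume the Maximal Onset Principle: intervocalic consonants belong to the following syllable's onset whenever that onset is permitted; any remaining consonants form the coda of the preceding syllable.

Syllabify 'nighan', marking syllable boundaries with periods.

Vowels present: i, a; each is a nucleus, giving 2 syllables.
Between /i/ (V1) and /a/ (V2): /gh/ splits as /g/ + /h/ (/h/ is the longest suffix that is a licit onset).

nig.han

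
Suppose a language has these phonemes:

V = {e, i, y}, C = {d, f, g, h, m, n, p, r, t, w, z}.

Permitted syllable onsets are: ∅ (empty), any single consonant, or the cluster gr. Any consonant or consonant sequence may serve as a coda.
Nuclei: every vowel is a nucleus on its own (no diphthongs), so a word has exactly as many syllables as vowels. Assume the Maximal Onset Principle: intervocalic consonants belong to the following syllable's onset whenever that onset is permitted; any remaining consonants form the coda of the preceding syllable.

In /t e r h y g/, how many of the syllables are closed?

2

Vowels present: e, y; each is a nucleus, giving 2 syllables.
/e…y/ gap (V1→V2): /rh/ splits as /r/ + /h/ (/h/ is the longest suffix that is a licit onset).
So the parse is ter.hyg.
Classifying each syllable: /ter/ (closed), /hyg/ (closed).
Closed syllables: 2.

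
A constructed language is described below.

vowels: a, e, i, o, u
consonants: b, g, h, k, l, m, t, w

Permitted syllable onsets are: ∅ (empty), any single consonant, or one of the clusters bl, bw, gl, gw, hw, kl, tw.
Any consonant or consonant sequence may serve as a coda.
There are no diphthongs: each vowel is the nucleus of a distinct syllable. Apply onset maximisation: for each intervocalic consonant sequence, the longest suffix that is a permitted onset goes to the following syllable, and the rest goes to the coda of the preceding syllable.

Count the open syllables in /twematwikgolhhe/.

Nuclei (vowels): e, a, i, o, e → 5 syllables.
/e…a/ gap (V1→V2): /m/ is a single consonant, so it becomes the next onset.
/a…i/ gap (V2→V3): /tw/ — entire cluster is a permitted onset → onset /tw/, coda ∅.
/i…o/ gap (V3→V4): /kg/; trying suffixes from longest down, /g/ is the first permitted one, so coda /k/ | onset /g/.
/o…e/ gap (V4→V5): /lhh/; trying suffixes from longest down, /h/ is the first permitted one, so coda /lh/ | onset /h/.
So the parse is twe.ma.twik.golh.he.
Classifying each syllable: /twe/ (open), /ma/ (open), /twik/ (closed), /golh/ (closed), /he/ (open).
Open syllables: 3.

3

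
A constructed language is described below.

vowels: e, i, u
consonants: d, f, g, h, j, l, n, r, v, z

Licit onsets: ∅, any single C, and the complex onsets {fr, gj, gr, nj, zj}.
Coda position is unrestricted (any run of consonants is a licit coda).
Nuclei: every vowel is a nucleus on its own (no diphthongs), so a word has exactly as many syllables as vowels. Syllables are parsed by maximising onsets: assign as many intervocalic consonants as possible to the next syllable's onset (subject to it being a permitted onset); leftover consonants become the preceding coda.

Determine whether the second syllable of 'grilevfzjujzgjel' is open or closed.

Nuclei (vowels): i, e, u, e → 4 syllables.
Between /i/ (V1) and /e/ (V2): /l/ is a single consonant, so it becomes the next onset.
Between /e/ (V2) and /u/ (V3): /vfzj/; trying suffixes from longest down, /zj/ is the first permitted one, so coda /vf/ | onset /zj/.
Between /u/ (V3) and /e/ (V4): cluster /jzgj/ — the longest permitted-onset suffix is /gj/; onset = /gj/, preceding coda = /jz/.
Putting it together: gri.levf.zjujz.gjel.
Syllable 2 is /levf/ with coda /vf/, so it is closed.

closed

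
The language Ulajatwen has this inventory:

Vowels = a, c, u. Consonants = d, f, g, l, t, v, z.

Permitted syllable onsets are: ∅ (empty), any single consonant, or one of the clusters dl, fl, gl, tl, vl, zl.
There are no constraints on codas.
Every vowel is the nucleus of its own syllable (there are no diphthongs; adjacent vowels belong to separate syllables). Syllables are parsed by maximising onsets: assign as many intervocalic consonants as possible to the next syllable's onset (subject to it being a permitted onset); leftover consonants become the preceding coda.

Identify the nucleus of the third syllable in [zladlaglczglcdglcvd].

c

Nuclei (vowels): a, a, c, c, c → 5 syllables.
The third nucleus (vowel 3 from the left) is /c/.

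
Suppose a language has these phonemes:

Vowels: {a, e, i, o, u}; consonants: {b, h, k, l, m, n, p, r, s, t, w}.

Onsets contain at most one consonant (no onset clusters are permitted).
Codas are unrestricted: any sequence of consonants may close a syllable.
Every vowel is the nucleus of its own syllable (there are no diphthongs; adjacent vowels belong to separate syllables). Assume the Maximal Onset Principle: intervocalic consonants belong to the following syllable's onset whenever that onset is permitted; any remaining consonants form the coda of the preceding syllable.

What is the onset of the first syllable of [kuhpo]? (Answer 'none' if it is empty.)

k

Nuclei (vowels): u, o → 2 syllables.
/u…o/ gap (V1→V2): /hp/ — longest licit onset from the right is /p/, leaving /h/ as coda.
So the parse is kuh.po.
Syllable 1 is /kuh/: onset /k/, nucleus /u/, coda /h/.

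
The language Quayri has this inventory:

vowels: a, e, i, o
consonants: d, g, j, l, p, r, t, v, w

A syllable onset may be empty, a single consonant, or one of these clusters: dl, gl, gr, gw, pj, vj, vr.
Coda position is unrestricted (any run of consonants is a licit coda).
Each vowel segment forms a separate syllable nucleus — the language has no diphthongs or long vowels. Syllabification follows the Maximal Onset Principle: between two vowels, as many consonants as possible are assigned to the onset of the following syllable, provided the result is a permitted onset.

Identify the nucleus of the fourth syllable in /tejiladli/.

The vowels are e, i, a, i — 4 nuclei, so 4 syllables.
The fourth nucleus (vowel 4 from the left) is /i/.

i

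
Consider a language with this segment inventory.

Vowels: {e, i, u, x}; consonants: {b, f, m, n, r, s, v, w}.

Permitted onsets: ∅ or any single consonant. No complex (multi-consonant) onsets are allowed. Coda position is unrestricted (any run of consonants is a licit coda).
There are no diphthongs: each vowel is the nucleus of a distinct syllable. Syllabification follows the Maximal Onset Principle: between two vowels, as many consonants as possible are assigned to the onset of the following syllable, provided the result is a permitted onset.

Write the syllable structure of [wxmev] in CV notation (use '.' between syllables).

Nuclei (vowels): x, e → 2 syllables.
σ1/σ2 boundary: /m/ is a single consonant, so it becomes the next onset.
Result: wx.mev.
Mapping each syllable to C/V: /wx/ → CV, /mev/ → CVC.

CV.CVC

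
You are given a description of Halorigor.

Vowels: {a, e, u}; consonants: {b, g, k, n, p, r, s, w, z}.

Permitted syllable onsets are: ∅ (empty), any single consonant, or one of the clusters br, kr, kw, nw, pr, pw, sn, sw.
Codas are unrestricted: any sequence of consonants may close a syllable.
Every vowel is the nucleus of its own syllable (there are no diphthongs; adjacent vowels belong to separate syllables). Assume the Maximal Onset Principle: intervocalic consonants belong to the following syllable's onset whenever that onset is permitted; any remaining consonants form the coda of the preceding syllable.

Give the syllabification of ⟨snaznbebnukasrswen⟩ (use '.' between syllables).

The vowels are a, e, u, a, e — 5 nuclei, so 5 syllables.
/a…e/ gap (V1→V2): /znb/ splits as /zn/ + /b/ (/b/ is the longest suffix that is a licit onset).
/e…u/ gap (V2→V3): /bn/; trying suffixes from longest down, /n/ is the first permitted one, so coda /b/ | onset /n/.
/u…a/ gap (V3→V4): just /k/ — single C goes to the following onset.
/a…e/ gap (V4→V5): /srsw/; trying suffixes from longest down, /sw/ is the first permitted one, so coda /sr/ | onset /sw/.

snazn.beb.nu.kasr.swen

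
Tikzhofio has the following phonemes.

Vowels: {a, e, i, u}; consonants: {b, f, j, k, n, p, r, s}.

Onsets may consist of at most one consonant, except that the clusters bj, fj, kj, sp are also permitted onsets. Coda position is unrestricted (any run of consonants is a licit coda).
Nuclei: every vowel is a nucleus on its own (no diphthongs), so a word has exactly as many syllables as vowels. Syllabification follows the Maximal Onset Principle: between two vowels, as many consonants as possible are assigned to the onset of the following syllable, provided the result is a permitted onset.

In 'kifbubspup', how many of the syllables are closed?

The vowels are i, u, u — 3 nuclei, so 3 syllables.
σ1/σ2 boundary: /fb/ splits as /f/ + /b/ (/b/ is the longest suffix that is a licit onset).
σ2/σ3 boundary: cluster /bsp/ — the longest permitted-onset suffix is /sp/; onset = /sp/, preceding coda = /b/.
Syllabification: kif.bub.spup.
Classifying each syllable: /kif/ (closed), /bub/ (closed), /spup/ (closed).
Closed syllables: 3.

3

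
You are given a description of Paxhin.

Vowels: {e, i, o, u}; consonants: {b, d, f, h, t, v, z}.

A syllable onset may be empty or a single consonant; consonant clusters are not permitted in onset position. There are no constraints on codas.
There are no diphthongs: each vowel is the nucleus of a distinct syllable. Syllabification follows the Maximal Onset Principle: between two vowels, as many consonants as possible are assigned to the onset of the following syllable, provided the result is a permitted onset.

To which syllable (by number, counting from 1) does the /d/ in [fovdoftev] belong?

Vowels present: o, o, e; each is a nucleus, giving 3 syllables.
/o…o/ gap (V1→V2): /vd/; trying suffixes from longest down, /d/ is the first permitted one, so coda /v/ | onset /d/.
/o…e/ gap (V2→V3): /ft/; trying suffixes from longest down, /t/ is the first permitted one, so coda /f/ | onset /t/.
Putting it together: fov.dof.tev.
The /d/ is in the onset of syllable 2 (/dof/).

2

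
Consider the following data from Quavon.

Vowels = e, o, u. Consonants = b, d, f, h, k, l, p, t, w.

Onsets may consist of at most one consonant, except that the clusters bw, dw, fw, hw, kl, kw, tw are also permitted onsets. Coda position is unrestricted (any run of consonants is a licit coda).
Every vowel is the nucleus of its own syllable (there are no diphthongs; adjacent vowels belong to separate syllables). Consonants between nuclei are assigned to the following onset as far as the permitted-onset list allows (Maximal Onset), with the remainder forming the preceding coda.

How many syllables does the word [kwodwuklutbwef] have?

Nuclei (vowels): o, u, u, e → 4 syllables.

4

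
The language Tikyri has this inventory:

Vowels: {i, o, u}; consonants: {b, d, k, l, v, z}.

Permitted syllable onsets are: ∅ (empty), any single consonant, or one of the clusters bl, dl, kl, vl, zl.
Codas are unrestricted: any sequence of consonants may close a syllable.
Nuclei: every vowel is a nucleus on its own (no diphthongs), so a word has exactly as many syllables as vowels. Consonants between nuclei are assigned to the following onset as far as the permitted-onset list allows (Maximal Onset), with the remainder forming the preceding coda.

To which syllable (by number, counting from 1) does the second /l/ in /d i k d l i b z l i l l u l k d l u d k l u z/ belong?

3

Nuclei (vowels): i, i, i, u, u, u → 6 syllables.
/i…i/ gap (V1→V2): /kdl/ — longest licit onset from the right is /dl/, leaving /k/ as coda.
/i…i/ gap (V2→V3): /bzl/ — longest licit onset from the right is /zl/, leaving /b/ as coda.
/i…u/ gap (V3→V4): /ll/; trying suffixes from longest down, /l/ is the first permitted one, so coda /l/ | onset /l/.
/u…u/ gap (V4→V5): /lkdl/; trying suffixes from longest down, /dl/ is the first permitted one, so coda /lk/ | onset /dl/.
/u…u/ gap (V5→V6): /dkl/ splits as /d/ + /kl/ (/kl/ is the longest suffix that is a licit onset).
So the parse is dik.dlib.zlil.lulk.dlud.kluz.
The second /l/ is in the onset of syllable 3 (/zlil/).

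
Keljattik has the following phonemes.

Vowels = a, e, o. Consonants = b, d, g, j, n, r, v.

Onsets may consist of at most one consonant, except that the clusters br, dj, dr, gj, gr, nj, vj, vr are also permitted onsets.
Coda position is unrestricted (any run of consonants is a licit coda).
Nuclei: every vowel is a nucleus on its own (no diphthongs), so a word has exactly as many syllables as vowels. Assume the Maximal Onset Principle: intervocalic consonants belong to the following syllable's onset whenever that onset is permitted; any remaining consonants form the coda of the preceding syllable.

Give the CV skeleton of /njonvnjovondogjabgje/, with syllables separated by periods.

CCVCC.CCV.CVC.CV.CCVC.CCV

The vowels are o, o, o, o, a, e — 6 nuclei, so 6 syllables.
V1 /o/ – V2 /o/: /nvnj/ splits as /nv/ + /nj/ (/nj/ is the longest suffix that is a licit onset).
V2 /o/ – V3 /o/: /v/ → onset of the next syllable (single consonants are always licit onsets).
V3 /o/ – V4 /o/: cluster /nd/ — the longest permitted-onset suffix is /d/; onset = /d/, preceding coda = /n/.
V4 /o/ – V5 /a/: /gj/ — entire cluster is a permitted onset → onset /gj/, coda ∅.
V5 /a/ – V6 /e/: cluster /bgj/ — the longest permitted-onset suffix is /gj/; onset = /gj/, preceding coda = /b/.
Putting it together: njonv.njo.von.do.gjab.gje.
Mapping each syllable to C/V: /njonv/ → CCVCC, /njo/ → CCV, /von/ → CVC, /do/ → CV, /gjab/ → CCVC, /gje/ → CCV.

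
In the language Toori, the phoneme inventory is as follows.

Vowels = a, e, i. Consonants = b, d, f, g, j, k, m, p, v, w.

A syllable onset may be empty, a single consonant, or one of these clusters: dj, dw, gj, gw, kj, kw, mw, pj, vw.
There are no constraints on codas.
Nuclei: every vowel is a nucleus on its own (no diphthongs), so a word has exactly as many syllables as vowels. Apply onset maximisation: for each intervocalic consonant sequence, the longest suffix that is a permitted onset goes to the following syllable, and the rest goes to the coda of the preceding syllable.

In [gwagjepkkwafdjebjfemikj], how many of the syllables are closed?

The vowels are a, e, a, e, e, i — 6 nuclei, so 6 syllables.
V1 /a/ – V2 /e/: cluster /gj/ — /gj/ is itself a permitted onset, so the whole cluster goes right; preceding coda = ∅.
V2 /e/ – V3 /a/: /pkkw/ splits as /pk/ + /kw/ (/kw/ is the longest suffix that is a licit onset).
V3 /a/ – V4 /e/: cluster /fdj/ — the longest permitted-onset suffix is /dj/; onset = /dj/, preceding coda = /f/.
V4 /e/ – V5 /e/: /bjf/ splits as /bj/ + /f/ (/f/ is the longest suffix that is a licit onset).
V5 /e/ – V6 /i/: just /m/ — single C goes to the following onset.
Putting it together: gwa.gjepk.kwaf.djebj.fe.mikj.
Classifying each syllable: /gwa/ (open), /gjepk/ (closed), /kwaf/ (closed), /djebj/ (closed), /fe/ (open), /mikj/ (closed).
Closed syllables: 4.

4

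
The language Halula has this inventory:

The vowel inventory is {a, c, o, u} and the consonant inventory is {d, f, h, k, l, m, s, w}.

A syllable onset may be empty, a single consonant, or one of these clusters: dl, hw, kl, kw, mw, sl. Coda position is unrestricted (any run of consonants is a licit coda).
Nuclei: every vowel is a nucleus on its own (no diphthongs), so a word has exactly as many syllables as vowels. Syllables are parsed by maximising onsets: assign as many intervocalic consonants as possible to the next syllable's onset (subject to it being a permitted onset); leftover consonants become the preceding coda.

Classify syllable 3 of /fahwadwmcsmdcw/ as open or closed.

Vowels present: a, a, c, c; each is a nucleus, giving 4 syllables.
σ1/σ2 boundary: cluster /hw/ — /hw/ is itself a permitted onset, so the whole cluster goes right; preceding coda = ∅.
σ2/σ3 boundary: /dwm/; trying suffixes from longest down, /m/ is the first permitted one, so coda /dw/ | onset /m/.
σ3/σ4 boundary: /smd/ splits as /sm/ + /d/ (/d/ is the longest suffix that is a licit onset).
Syllabification: fa.hwadw.mcsm.dcw.
Syllable 3 is /mcsm/ with coda /sm/, so it is closed.

closed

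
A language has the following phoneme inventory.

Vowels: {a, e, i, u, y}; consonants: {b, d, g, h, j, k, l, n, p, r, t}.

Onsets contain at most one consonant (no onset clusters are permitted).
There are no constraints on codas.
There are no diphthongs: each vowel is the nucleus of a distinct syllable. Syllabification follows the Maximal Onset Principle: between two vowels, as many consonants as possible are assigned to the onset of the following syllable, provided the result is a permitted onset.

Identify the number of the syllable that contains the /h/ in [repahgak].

The vowels are e, a, a — 3 nuclei, so 3 syllables.
Between /e/ (V1) and /a/ (V2): /p/ is a single consonant, so it becomes the next onset.
Between /a/ (V2) and /a/ (V3): /hg/; trying suffixes from longest down, /g/ is the first permitted one, so coda /h/ | onset /g/.
Putting it together: re.pah.gak.
The /h/ is in the coda of syllable 2 (/pah/).

2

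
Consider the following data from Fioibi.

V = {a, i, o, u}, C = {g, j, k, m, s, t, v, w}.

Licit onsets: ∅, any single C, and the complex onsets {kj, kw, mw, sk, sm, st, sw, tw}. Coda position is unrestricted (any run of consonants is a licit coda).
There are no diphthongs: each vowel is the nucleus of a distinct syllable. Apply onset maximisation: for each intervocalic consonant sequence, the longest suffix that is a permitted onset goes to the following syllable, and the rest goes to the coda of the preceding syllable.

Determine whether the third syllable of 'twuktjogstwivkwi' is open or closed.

Nuclei (vowels): u, o, i, i → 4 syllables.
V1 /u/ – V2 /o/: /ktj/ — longest licit onset from the right is /j/, leaving /kt/ as coda.
V2 /o/ – V3 /i/: /gstw/ splits as /gs/ + /tw/ (/tw/ is the longest suffix that is a licit onset).
V3 /i/ – V4 /i/: /vkw/ — longest licit onset from the right is /kw/, leaving /v/ as coda.
Putting it together: twukt.jogs.twiv.kwi.
Syllable 3 is /twiv/ with coda /v/, so it is closed.

closed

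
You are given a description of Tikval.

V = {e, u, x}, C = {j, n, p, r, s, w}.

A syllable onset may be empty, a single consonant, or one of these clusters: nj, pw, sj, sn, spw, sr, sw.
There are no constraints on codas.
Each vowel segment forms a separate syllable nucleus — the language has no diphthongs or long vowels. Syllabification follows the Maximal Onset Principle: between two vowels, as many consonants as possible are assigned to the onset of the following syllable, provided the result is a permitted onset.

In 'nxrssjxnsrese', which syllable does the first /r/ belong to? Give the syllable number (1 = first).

Nuclei (vowels): x, x, e, e → 4 syllables.
σ1/σ2 boundary: /rssj/ — longest licit onset from the right is /sj/, leaving /rs/ as coda.
σ2/σ3 boundary: cluster /nsr/ — the longest permitted-onset suffix is /sr/; onset = /sr/, preceding coda = /n/.
σ3/σ4 boundary: /s/ → onset of the next syllable (single consonants are always licit onsets).
Result: nxrs.sjxn.sre.se.
The first /r/ is in the coda of syllable 1 (/nxrs/).

1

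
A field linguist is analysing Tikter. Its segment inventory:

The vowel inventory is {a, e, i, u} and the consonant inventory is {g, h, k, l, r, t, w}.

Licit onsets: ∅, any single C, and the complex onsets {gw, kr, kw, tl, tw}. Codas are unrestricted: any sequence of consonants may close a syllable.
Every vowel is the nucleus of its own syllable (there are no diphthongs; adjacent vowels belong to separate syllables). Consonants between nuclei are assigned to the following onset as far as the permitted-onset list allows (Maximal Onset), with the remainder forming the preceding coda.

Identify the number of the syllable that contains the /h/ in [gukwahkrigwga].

2

The vowels are u, a, i, a — 4 nuclei, so 4 syllables.
V1 /u/ – V2 /a/: /kw/ — entire cluster is a permitted onset → onset /kw/, coda ∅.
V2 /a/ – V3 /i/: /hkr/ — longest licit onset from the right is /kr/, leaving /h/ as coda.
V3 /i/ – V4 /a/: /gwg/ splits as /gw/ + /g/ (/g/ is the longest suffix that is a licit onset).
So the parse is gu.kwah.krigw.ga.
The /h/ is in the coda of syllable 2 (/kwah/).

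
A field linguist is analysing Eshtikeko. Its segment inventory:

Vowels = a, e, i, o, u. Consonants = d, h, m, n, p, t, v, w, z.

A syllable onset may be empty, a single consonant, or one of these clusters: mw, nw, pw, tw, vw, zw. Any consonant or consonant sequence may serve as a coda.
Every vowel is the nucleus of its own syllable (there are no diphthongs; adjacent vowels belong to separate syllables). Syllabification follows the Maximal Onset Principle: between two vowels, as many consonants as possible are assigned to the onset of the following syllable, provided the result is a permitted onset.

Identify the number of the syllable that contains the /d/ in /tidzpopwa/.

1

The vowels are i, o, a — 3 nuclei, so 3 syllables.
Between /i/ (V1) and /o/ (V2): /dzp/ — longest licit onset from the right is /p/, leaving /dz/ as coda.
Between /o/ (V2) and /a/ (V3): /pw/ is a licit onset in full, so it all attaches to the next syllable.
So the parse is tidz.po.pwa.
The /d/ is in the coda of syllable 1 (/tidz/).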